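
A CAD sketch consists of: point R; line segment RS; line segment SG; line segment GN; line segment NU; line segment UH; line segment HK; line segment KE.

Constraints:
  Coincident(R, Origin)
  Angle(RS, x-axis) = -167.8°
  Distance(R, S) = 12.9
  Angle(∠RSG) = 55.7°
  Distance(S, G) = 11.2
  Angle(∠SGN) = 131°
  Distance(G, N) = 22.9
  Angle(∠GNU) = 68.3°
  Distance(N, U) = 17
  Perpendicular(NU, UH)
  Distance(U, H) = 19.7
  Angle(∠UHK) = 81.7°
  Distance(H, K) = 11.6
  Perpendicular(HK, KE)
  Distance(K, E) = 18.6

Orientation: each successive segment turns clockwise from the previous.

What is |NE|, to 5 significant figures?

8.2153

∠UHK = 81.7° gives HK at 78.900° from the x-axis; with |HK| = 11.6, K = (-5.0033, 10.434). The perpendicularity gives KE at right angles to HK, so KE runs at -11.100°; with |KE| = 18.6, E = (13.249, 6.8535). Then |NE| = |E − N| = 8.2153.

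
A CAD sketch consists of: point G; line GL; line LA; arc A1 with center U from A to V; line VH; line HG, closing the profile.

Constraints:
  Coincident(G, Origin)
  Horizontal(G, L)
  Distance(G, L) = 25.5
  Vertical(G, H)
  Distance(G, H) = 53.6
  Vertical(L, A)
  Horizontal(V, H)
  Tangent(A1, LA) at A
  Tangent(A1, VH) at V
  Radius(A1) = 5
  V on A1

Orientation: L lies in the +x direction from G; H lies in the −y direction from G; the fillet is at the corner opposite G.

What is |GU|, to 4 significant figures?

52.75

GH is vertical with |GH| = 53.6 and H on the −y side, so H = (0.000, -53.60). The virtual corner opposite G is at (25.50, -53.60). A1 meets LA tangentially, so UA is at right angles to LA and A1 meets VH tangentially, so UV is at right angles to VH, with radius 5.0, so the center U sits 5.0 in from both sides at U = (20.50, -48.60). Then |GU| = |U − G| = 52.75.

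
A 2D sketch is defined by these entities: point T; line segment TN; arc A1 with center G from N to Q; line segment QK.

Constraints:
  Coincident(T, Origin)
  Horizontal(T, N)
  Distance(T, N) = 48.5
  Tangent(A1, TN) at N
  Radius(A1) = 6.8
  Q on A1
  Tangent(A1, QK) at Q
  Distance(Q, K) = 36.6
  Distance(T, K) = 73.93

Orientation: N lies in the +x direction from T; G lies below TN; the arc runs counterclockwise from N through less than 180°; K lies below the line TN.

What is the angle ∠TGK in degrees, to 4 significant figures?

117.5°

Checks: |GQ| = 6.800 ✓; ∠(GQ, QK) = 90.00° ✓; |QK| = 36.60 ✓; |TK| = 73.93 ✓.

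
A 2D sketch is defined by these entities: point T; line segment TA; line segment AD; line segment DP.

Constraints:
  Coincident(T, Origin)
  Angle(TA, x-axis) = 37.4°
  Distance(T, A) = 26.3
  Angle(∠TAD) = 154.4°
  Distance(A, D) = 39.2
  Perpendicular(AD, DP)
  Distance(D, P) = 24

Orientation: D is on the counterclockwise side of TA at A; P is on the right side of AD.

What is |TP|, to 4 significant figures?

72.18

∠TAD = 154.4°, so AD runs at 37.4° + (180° − 154.4°) = 63.00° from the x-axis; with |AD| = 39.2, D = A + 39.2·(cos 63.00°, sin 63.00°) = (38.69, 50.90). The perpendicularity gives DP at right angles to AD; with |DP| = 24.0 on the right of AD, P = D + 24.0·(0.8910, -0.4540) = (60.07, 40.01). Then |TP| = |P − T| = 72.18.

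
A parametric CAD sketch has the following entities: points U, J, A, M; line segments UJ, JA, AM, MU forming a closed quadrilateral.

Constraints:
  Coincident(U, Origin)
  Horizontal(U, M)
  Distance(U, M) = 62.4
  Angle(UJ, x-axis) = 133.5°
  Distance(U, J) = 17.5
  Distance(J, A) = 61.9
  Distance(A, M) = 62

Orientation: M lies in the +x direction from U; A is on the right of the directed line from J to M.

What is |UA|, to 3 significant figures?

45.3

Checks: UJ at 133.5° ✓; |JA| = 61.90 ✓; |AM| = 62.00 ✓.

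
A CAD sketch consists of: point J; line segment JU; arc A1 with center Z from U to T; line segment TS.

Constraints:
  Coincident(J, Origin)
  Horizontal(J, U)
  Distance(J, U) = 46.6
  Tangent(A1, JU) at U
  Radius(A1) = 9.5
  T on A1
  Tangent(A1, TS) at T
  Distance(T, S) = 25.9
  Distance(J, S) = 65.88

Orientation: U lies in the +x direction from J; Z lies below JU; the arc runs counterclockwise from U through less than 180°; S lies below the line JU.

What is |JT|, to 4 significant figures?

42.13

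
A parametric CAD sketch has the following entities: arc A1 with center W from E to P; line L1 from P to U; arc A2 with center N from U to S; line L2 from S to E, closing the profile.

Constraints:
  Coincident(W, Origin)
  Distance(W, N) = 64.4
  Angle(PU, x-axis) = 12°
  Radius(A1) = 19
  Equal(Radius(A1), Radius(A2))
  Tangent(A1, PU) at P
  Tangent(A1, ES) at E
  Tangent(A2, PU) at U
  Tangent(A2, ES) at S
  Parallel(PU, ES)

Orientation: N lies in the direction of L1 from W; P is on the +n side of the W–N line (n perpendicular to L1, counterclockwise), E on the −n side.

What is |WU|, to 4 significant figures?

67.14

The slot axis is L1's direction at 12.0°, so u = (cos 12.0°, sin 12.0°) = (0.9781, 0.2079) and n = (−sin 12.0°, cos 12.0°) = (-0.2079, 0.9781). W is at the origin and N lies 64.4 along u from W, so N = 64.4·u = (62.99, 13.39). Tangency of A1 to both parallel lines with radius 19.0 puts P and E at W ± 19.0·n: P = (-3.950, 18.58), E = (3.950, -18.58). Equal radii place U and S the same way about N: U = N + 19.0·n = (59.04, 31.97), S = N − 19.0·n = (66.94, -5.195). Then |WU| = |U − W| = 67.14.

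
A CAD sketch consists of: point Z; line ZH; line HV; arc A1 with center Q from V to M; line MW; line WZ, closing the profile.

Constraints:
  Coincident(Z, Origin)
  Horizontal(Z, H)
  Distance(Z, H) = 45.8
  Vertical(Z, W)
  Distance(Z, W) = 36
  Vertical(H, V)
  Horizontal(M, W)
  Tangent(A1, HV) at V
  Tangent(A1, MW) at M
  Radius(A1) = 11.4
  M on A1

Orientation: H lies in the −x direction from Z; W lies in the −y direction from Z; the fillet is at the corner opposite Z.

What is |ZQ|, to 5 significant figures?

42.291

Z and W share the same x with |ZW| = 36.0 and W on the −y side, so W = (0.0000, -36.000). The virtual corner opposite Z is at (-45.800, -36.000). A1 meets HV tangentially, so QV is at right angles to HV and tangency of A1 to MW means the radius QM is perpendicular to MW, with radius 11.4, so the center Q sits 11.4 in from both sides at Q = (-34.400, -24.600). Then |ZQ| = |Q − Z| = 42.291.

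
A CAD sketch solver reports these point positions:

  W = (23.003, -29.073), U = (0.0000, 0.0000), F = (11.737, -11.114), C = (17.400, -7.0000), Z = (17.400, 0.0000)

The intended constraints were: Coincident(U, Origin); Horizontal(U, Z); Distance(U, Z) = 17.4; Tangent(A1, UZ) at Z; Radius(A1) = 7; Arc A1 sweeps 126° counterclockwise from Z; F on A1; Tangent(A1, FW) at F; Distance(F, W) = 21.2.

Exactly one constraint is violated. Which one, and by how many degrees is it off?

Tangent(A1, FW) at F — off by 3.90°.

U = (0.00, 0.00) ✓; U.y = 0.00, Z.y = 0.00 ✓; |UZ| = 17.40 ✓; ∠(CZ, ZU) = 90.00° ✓; |CZ| = 7.000 ✓; bearing(C→F) − bearing(C→Z) = 126.0° ✓; |CF| = 7.000 ✓; ∠(CF, FW) = 93.90° ✗; |FW| = 21.20 ✓.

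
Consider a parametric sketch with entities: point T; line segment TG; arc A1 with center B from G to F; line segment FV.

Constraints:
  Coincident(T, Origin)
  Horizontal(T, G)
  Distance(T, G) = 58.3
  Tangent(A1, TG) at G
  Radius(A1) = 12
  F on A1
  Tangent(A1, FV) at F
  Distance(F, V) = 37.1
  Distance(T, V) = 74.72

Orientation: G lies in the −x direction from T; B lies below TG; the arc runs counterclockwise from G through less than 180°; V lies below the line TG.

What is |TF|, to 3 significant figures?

71.3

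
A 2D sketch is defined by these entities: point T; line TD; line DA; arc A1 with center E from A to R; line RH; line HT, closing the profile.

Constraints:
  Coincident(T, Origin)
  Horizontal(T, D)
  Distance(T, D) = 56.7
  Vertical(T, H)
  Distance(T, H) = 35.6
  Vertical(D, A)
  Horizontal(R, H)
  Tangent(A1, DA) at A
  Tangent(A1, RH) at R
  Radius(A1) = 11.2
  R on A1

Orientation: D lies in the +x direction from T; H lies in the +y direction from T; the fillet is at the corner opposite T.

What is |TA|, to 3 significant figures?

61.7

The virtual corner opposite T is at (56.7, 35.6). Tangency of A1 to DA means the radius EA is perpendicular to DA and tangency of A1 to RH means the radius ER is perpendicular to RH, with radius 11.2, so the center E sits 11.2 in from both sides at E = (45.5, 24.4). That places the tangent points at A = (56.7, 24.4) on DA and R = (45.5, 35.6) on RH. Then |TA| = |A − T| = 61.7.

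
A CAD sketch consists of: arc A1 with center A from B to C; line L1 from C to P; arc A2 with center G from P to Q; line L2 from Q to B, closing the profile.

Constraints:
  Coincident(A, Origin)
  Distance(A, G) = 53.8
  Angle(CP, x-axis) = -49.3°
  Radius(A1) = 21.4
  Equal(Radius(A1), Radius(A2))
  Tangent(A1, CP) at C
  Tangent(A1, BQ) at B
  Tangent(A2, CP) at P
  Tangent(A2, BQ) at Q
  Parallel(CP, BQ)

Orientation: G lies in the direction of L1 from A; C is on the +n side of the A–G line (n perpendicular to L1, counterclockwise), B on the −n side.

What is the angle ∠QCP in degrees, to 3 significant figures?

38.5°

Tangency of A1 to both parallel lines with radius 21.4 puts C and B at A ± 21.4·n: C = (16.2, 14.0), B = (-16.2, -14.0). Equal radii place P and Q the same way about G: P = G + 21.4·n = (51.3, -26.8), Q = G − 21.4·n = (18.9, -54.7). Then cos ∠QCP = CQ·CP / (|CQ||CP|), giving 38.5°.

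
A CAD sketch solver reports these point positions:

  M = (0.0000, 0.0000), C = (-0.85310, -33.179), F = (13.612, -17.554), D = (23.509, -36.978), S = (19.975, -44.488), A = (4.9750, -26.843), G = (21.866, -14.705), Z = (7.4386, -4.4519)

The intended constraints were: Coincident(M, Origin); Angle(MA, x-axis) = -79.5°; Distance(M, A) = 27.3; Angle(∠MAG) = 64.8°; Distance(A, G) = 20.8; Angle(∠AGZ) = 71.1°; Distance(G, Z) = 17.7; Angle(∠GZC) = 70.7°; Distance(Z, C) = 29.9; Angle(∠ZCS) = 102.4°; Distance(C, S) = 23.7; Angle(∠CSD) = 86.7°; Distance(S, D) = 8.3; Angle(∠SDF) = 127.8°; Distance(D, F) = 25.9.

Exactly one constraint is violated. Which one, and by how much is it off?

Distance(D, F) = 25.9 — off by 4.10.

M = (0.00, 0.00) ✓; MA at -79.50° ✓; |MA| = 27.30 ✓; ∠MAG = 64.80° ✓; |AG| = 20.80 ✓; ∠AGZ = 71.10° ✓; |GZ| = 17.70 ✓; ∠GZC = 70.70° ✓; |ZC| = 29.90 ✓; ∠ZCS = 102.4° ✓; |CS| = 23.70 ✓; ∠CSD = 86.70° ✓; |SD| = 8.300 ✓; ∠SDF = 127.8° ✓; |DF| = 21.80 ✗.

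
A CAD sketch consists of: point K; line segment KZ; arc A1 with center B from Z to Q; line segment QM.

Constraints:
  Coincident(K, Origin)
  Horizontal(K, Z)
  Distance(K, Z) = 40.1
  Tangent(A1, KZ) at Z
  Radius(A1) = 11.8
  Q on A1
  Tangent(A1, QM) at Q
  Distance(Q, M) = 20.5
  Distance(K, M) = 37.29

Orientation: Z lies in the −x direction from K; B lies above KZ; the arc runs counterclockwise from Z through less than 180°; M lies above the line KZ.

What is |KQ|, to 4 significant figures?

30.01

Checks: |BQ| = 11.80 ✓; ∠(BQ, QM) = 90.00° ✓; |QM| = 20.50 ✓; |KM| = 37.29 ✓.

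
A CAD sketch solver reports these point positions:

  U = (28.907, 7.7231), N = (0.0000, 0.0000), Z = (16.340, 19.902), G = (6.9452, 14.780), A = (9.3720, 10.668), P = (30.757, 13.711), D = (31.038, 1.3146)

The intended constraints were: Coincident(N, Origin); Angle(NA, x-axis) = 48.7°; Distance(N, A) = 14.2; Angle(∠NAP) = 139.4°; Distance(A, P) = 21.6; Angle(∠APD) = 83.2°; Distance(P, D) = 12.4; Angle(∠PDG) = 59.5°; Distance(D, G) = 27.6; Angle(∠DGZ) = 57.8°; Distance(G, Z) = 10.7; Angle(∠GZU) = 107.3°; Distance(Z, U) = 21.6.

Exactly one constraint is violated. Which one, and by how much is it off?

Distance(Z, U) = 21.6 — off by 4.10.

N = (0.00, 0.00) ✓; NA at 48.70° ✓; |NA| = 14.20 ✓; ∠NAP = 139.4° ✓; |AP| = 21.60 ✓; ∠APD = 83.20° ✓; |PD| = 12.40 ✓; ∠PDG = 59.50° ✓; |DG| = 27.60 ✓; ∠DGZ = 57.80° ✓; |GZ| = 10.70 ✓; ∠GZU = 107.3° ✓; |ZU| = 17.50 ✗.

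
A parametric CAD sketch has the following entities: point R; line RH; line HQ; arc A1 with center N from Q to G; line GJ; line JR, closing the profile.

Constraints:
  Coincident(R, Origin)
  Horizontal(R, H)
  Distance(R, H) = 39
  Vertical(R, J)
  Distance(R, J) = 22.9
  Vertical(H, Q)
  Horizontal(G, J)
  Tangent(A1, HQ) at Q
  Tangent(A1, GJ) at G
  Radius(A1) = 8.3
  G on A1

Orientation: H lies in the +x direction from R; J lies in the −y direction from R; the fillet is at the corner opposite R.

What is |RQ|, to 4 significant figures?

41.64

R is at the origin; RH is horizontal with |RH| = 39.0 and H on the +x side, so H = (39.00, 0.000). R and J share the same x with |RJ| = 22.9 and J on the −y side, so J = (0.000, -22.90). The virtual corner opposite R is at (39.00, -22.90). Since A1 is tangent to HQ there, NQ ⟂ HQ and tangency of A1 to GJ means the radius NG is perpendicular to GJ, with radius 8.3, so the center N sits 8.3 in from both sides at N = (30.70, -14.60). That places the tangent points at Q = (39.00, -14.60) on HQ and G = (30.70, -22.90) on GJ. Then |RQ| = |Q − R| = 41.64.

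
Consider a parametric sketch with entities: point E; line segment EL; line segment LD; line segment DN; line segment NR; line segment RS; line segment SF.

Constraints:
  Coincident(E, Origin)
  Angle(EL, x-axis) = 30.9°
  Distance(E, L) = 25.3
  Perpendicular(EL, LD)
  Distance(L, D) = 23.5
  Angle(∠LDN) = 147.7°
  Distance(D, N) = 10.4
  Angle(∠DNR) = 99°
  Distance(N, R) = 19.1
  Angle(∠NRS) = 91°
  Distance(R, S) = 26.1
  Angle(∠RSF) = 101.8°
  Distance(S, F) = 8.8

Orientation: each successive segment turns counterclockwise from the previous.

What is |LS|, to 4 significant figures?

13.21

E is at the origin; EL runs at 30.9° with length 25.3, so L = (21.71, 12.99). EL is perpendicular to LD, so LD runs at 120.9°; with |LD| = 23.5, D = (9.641, 33.16). ∠LDN = 147.7° gives DN at 153.2° from the x-axis; with |DN| = 10.4, N = (0.3579, 37.85). ∠DNR = 99.0° gives NR at -125.8° from the x-axis; with |NR| = 19.1, R = (-10.81, 22.35). ∠NRS = 91.0° gives RS at -36.80° from the x-axis; with |RS| = 26.1, S = (10.08, 6.720). Then |LS| = |S − L| = 13.21.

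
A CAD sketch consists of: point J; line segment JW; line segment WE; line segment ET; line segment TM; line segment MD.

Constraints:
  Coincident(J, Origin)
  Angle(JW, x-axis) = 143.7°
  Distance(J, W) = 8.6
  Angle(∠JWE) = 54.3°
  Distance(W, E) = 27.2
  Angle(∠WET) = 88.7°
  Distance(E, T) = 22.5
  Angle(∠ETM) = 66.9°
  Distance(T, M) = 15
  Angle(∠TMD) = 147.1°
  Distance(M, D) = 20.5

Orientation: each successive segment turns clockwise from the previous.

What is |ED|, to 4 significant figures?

25.26

∠ETM = 66.9° gives TM at 173.6° from the x-axis; with |TM| = 15.0, M = (10.50, -6.382). ∠TMD = 147.1° gives MD at 140.7° from the x-axis; with |MD| = 20.5, D = (-5.367, 6.602). Then |ED| = |D − E| = 25.26.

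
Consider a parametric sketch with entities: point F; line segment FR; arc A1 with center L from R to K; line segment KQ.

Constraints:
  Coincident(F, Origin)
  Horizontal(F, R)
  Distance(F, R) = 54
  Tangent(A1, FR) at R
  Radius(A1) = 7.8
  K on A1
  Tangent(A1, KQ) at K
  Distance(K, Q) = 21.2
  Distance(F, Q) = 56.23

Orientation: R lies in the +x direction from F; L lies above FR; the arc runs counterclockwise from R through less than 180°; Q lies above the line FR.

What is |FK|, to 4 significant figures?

61.57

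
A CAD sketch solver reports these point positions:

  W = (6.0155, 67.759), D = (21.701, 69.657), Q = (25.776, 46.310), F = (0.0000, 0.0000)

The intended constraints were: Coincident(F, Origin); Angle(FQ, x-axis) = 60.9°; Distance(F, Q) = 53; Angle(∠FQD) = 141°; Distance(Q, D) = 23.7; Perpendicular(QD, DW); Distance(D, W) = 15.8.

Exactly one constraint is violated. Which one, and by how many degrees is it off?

Perpendicular(QD, DW) — off by 3.00°.

F = (0.00, 0.00) ✓; FQ at 60.90° ✓; |FQ| = 53.00 ✓; ∠FQD = 141.0° ✓; |QD| = 23.70 ✓; ∠(QD, DW) = 87.00° ✗; |DW| = 15.80 ✓.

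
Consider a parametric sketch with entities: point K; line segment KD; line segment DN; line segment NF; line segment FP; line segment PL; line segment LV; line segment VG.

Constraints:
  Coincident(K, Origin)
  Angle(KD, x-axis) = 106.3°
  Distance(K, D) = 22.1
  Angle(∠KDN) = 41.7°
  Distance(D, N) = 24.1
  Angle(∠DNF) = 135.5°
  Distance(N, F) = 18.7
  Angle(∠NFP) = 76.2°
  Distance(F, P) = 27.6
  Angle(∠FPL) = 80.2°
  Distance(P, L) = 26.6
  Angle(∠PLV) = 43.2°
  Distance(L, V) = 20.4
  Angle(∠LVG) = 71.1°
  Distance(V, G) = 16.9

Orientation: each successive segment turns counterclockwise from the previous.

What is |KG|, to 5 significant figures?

10.645

K is at the origin; KD runs at 106.3° with length 22.1, so D = (-6.2027, 21.212). ∠KDN = 41.7° gives DN at -115.40° from the x-axis; with |DN| = 24.1, N = (-16.540, -0.55868). ∠DNF = 135.5° gives NF at -70.900° from the x-axis; with |NF| = 18.7, F = (-10.421, -18.229). ∠NFP = 76.2° gives FP at 32.900° from the x-axis; with |FP| = 27.6, P = (12.752, -3.2376). ∠FPL = 80.2° gives PL at 132.70° from the x-axis; with |PL| = 26.6, L = (-5.2866, 16.311). ∠PLV = 43.2° gives LV at -90.500° from the x-axis; with |LV| = 20.4, V = (-5.4647, -4.0881). ∠LVG = 71.1° gives VG at 18.400° from the x-axis; with |VG| = 16.9, G = (10.571, 1.2464). Then |KG| = |G − K| = 10.645.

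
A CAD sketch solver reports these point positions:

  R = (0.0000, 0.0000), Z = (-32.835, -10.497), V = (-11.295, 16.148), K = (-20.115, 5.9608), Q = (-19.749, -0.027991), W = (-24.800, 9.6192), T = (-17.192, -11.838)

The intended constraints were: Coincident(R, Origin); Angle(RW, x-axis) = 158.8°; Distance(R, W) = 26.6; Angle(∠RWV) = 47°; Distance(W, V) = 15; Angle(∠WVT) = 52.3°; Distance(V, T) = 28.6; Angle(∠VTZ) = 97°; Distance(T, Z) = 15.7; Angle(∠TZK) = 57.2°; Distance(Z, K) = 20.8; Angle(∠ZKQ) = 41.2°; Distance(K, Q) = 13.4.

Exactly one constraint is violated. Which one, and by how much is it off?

Distance(K, Q) = 13.4 — off by 7.40.

R = (0.00, 0.00) ✓; RW at 158.8° ✓; |RW| = 26.60 ✓; ∠RWV = 47.00° ✓; |WV| = 15.00 ✓; ∠WVT = 52.30° ✓; |VT| = 28.60 ✓; ∠VTZ = 97.00° ✓; |TZ| = 15.70 ✓; ∠TZK = 57.20° ✓; |ZK| = 20.80 ✓; ∠ZKQ = 41.20° ✓; |KQ| = 6.000 ✗.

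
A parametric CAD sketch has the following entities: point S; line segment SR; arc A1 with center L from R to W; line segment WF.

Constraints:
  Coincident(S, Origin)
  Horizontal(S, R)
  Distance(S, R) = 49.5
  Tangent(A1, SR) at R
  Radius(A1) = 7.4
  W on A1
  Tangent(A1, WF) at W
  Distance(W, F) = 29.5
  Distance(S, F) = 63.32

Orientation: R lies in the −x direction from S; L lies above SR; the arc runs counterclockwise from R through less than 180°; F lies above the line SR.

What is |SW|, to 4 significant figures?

43.46

Checks: |LW| = 7.400 ✓; ∠(LW, WF) = 90.00° ✓; |WF| = 29.50 ✓; |SF| = 63.32 ✓.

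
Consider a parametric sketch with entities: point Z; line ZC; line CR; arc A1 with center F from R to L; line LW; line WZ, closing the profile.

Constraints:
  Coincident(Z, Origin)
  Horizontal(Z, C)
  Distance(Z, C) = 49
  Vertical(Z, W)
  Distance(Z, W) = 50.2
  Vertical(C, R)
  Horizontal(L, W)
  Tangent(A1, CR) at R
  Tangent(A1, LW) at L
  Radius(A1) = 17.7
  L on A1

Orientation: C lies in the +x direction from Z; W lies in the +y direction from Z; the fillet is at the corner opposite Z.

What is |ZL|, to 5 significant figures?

59.159

Z is at the origin; ZC is horizontal with |ZC| = 49.0 and C on the +x side, so C = (49.000, 0.0000). Z and W share the same x with |ZW| = 50.2 and W on the +y side, so W = (0.0000, 50.200). The virtual corner opposite Z is at (49.000, 50.200). A1 meets CR tangentially, so FR is at right angles to CR and since A1 is tangent to LW there, FL ⟂ LW, with radius 17.7, so the center F sits 17.7 in from both sides at F = (31.300, 32.500). That places the tangent points at R = (49.000, 32.500) on CR and L = (31.300, 50.200) on LW. Then |ZL| = |L − Z| = 59.159.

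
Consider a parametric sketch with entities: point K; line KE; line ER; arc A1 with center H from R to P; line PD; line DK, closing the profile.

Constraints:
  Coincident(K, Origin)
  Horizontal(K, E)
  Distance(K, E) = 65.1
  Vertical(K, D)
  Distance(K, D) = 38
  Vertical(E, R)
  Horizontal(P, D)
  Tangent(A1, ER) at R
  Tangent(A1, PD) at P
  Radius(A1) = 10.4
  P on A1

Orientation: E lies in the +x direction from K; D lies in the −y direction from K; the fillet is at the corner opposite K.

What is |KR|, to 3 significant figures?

70.7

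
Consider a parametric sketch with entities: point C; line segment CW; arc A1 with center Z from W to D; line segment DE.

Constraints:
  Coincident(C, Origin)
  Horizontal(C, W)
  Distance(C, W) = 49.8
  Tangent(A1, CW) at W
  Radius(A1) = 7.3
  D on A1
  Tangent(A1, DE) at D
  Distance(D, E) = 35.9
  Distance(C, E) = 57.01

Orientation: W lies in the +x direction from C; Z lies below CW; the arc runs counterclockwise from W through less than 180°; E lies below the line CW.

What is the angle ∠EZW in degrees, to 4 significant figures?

161.9°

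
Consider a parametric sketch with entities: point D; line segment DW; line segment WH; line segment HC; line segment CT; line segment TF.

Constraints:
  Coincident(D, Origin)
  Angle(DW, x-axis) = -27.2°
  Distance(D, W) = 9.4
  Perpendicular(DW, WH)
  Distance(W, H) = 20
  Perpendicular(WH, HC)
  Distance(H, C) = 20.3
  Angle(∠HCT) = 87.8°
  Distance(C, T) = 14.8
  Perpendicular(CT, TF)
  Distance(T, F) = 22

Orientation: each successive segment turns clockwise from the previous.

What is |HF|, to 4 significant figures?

14.13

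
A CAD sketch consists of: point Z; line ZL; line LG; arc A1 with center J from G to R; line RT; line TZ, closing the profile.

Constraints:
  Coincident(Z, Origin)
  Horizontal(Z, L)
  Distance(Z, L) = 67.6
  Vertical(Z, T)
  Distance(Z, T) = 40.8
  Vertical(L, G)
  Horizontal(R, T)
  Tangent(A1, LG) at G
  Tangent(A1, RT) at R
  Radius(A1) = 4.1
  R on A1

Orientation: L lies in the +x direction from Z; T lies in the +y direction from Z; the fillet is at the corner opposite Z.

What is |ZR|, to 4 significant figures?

75.48

Z is at the origin; ZL is horizontal with |ZL| = 67.6 and L on the +x side, so L = (67.60, 0.000). Z and T share the same x with |ZT| = 40.8 and T on the +y side, so T = (0.000, 40.80). The virtual corner opposite Z is at (67.60, 40.80). Since A1 is tangent to LG there, JG ⟂ LG and A1 meets RT tangentially, so JR is at right angles to RT, with radius 4.1, so the center J sits 4.1 in from both sides at J = (63.50, 36.70). That places the tangent points at G = (67.60, 36.70) on LG and R = (63.50, 40.80) on RT. Then |ZR| = |R − Z| = 75.48.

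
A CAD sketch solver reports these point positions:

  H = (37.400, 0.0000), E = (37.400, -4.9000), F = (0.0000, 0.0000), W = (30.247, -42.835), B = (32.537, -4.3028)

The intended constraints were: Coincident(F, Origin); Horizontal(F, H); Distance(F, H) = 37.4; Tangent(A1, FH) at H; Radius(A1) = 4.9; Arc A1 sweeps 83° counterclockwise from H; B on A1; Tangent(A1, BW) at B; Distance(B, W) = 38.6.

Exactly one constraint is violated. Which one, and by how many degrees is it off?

Tangent(A1, BW) at B — off by 3.60°.

F = (0.00, 0.00) ✓; F.y = 0.00, H.y = 0.00 ✓; |FH| = 37.40 ✓; ∠(EH, HF) = 90.00° ✓; |EH| = 4.900 ✓; bearing(E→B) − bearing(E→H) = 83.00° ✓; |EB| = 4.900 ✓; ∠(EB, BW) = 86.40° ✗; |BW| = 38.60 ✓.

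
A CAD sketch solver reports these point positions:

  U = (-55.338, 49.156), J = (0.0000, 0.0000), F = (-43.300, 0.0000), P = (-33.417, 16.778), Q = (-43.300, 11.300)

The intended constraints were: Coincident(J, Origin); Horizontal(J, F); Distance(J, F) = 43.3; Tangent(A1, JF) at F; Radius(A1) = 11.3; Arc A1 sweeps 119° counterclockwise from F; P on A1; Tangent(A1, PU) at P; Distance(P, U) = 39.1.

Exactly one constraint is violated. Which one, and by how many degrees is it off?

Tangent(A1, PU) at P — off by 5.10°.

J = (0.00, 0.00) ✓; J.y = 0.00, F.y = 0.00 ✓; |JF| = 43.30 ✓; ∠(QF, FJ) = 90.00° ✓; |QF| = 11.30 ✓; bearing(Q→P) − bearing(Q→F) = 119.0° ✓; |QP| = 11.30 ✓; ∠(QP, PU) = 84.90° ✗; |PU| = 39.10 ✓.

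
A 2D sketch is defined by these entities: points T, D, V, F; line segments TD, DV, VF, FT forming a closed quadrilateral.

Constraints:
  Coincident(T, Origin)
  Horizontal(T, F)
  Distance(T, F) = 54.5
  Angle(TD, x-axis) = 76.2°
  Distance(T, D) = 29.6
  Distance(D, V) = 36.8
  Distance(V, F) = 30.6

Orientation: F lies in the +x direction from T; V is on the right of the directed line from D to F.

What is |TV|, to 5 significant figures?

24.448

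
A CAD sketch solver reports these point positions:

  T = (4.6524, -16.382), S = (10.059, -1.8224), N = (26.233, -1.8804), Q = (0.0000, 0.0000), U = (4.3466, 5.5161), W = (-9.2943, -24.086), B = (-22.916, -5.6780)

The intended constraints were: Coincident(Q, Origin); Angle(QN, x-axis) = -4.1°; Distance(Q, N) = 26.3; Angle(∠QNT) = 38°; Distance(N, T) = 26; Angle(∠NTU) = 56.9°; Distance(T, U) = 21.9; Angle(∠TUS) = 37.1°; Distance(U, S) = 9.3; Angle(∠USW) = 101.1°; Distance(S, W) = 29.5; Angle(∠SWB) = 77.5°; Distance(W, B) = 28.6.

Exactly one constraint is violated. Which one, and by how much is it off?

Distance(W, B) = 28.6 — off by 5.70.

Q = (0.00, 0.00) ✓; QN at -4.100° ✓; |QN| = 26.30 ✓; ∠QNT = 38.00° ✓; |NT| = 26.00 ✓; ∠NTU = 56.90° ✓; |TU| = 21.90 ✓; ∠TUS = 37.10° ✓; |US| = 9.300 ✓; ∠USW = 101.1° ✓; |SW| = 29.50 ✓; ∠SWB = 77.50° ✓; |WB| = 22.90 ✗.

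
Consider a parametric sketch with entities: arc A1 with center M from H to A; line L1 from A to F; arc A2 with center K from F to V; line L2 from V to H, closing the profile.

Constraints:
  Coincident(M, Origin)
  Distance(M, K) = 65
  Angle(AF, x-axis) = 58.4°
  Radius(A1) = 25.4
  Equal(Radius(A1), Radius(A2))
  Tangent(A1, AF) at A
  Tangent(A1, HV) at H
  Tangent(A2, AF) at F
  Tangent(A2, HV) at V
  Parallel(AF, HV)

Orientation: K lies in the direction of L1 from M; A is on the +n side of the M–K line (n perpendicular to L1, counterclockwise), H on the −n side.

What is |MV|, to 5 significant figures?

69.787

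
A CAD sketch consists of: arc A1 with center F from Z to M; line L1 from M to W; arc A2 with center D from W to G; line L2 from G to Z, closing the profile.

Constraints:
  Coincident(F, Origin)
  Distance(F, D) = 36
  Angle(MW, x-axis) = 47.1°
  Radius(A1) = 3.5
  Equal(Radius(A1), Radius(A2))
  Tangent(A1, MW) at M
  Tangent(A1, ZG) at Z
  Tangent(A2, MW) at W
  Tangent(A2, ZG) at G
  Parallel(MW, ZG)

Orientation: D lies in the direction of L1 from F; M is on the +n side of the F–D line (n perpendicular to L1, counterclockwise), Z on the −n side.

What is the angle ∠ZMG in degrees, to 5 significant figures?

78.996°

Tangency of A1 to both parallel lines with radius 3.5 puts M and Z at F ± 3.5·n: M = (-2.5639, 2.3825), Z = (2.5639, -2.3825). Equal radii place W and G the same way about D: W = D + 3.5·n = (21.942, 28.754), G = D − 3.5·n = (27.070, 23.989). Then cos ∠ZMG = MZ·MG / (|MZ||MG|), giving 78.996°.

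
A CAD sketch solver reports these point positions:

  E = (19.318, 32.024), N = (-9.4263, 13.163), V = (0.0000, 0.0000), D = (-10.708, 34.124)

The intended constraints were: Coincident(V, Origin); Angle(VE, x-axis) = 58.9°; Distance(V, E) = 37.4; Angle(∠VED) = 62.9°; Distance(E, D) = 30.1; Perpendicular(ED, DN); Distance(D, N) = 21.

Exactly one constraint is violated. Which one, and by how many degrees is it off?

Perpendicular(ED, DN) — off by 7.50°.

V = (0.00, 0.00) ✓; VE at 58.90° ✓; |VE| = 37.40 ✓; ∠VED = 62.90° ✓; |ED| = 30.10 ✓; ∠(ED, DN) = 97.50° ✗; |DN| = 21.00 ✓.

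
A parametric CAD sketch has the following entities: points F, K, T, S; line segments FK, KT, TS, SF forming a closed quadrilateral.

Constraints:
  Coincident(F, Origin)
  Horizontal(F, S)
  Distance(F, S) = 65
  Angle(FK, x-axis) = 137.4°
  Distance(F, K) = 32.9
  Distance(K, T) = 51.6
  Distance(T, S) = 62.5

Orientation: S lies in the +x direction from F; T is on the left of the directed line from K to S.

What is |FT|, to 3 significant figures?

50.3

F is at the origin; FS is horizontal with |FS| = 65.0 and S in +x, so S = (65.0, 0). FK runs at 137.4° with |FK| = 32.9, so K = (-24.2, 22.3). T is determined by |KT| = 51.6 and |TS| = 62.5 together: it lies at the intersection of circle(K, 51.6) and circle(S, 62.5). With |KS| = 92.0, the foot of the radical line on KS is 39.2 from K and the perpendicular offset is √(51.6² − 39.2²) = 33.5. Taking the left-of-KS solution: T = (22.0, 45.3).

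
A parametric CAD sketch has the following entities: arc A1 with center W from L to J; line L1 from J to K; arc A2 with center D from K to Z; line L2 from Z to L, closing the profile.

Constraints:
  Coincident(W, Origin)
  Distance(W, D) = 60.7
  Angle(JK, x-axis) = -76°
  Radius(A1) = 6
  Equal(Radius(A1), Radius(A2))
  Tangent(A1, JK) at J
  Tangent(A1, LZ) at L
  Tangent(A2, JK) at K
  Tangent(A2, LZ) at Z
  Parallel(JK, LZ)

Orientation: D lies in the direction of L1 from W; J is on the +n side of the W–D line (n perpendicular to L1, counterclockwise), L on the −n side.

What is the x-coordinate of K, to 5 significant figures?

20.506

Tangency of A1 to both parallel lines with radius 6.0 puts J and L at W ± 6.0·n: J = (5.8218, 1.4515), L = (-5.8218, -1.4515). Equal radii place K and Z the same way about D: K = D + 6.0·n = (20.506, -57.445), Z = D − 6.0·n = (8.8629, -60.348). So K.x = 20.506.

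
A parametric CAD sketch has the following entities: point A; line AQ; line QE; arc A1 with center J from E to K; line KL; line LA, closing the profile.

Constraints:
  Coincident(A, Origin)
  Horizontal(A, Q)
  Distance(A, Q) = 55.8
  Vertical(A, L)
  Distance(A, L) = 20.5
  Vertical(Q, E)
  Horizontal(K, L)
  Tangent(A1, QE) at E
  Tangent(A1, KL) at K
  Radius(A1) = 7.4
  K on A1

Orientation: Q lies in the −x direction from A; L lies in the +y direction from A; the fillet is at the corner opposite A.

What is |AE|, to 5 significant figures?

57.317

A is at the origin; AQ is horizontal with |AQ| = 55.8 and Q on the −x side, so Q = (-55.800, 0.0000). A and L share the same x with |AL| = 20.5 and L on the +y side, so L = (0.0000, 20.500). The virtual corner opposite A is at (-55.800, 20.500). Tangency of A1 to QE means the radius JE is perpendicular to QE and since A1 is tangent to KL there, JK ⟂ KL, with radius 7.4, so the center J sits 7.4 in from both sides at J = (-48.400, 13.100). That places the tangent points at E = (-55.800, 13.100) on QE and K = (-48.400, 20.500) on KL. Then |AE| = |E − A| = 57.317.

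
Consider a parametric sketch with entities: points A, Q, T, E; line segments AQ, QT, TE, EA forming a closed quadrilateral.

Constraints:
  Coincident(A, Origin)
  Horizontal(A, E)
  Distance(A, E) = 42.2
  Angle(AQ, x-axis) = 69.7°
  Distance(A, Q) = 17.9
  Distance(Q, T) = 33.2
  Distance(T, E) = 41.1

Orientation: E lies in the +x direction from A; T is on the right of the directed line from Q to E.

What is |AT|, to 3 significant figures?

17.0

A is at the origin; A and E share the same y with |AE| = 42.2 and E in +x, so E = (42.2, 0). AQ runs at 69.7° with |AQ| = 17.9, so Q = (6.21, 16.8). T is determined by |QT| = 33.2 and |TE| = 41.1 together: it lies at the intersection of circle(Q, 33.2) and circle(E, 41.1). With |QE| = 39.7, the foot of the radical line on QE is 12.5 from Q and the perpendicular offset is √(33.2² − 12.5²) = 30.8. Taking the right-of-QE solution: T = (4.50, -16.4).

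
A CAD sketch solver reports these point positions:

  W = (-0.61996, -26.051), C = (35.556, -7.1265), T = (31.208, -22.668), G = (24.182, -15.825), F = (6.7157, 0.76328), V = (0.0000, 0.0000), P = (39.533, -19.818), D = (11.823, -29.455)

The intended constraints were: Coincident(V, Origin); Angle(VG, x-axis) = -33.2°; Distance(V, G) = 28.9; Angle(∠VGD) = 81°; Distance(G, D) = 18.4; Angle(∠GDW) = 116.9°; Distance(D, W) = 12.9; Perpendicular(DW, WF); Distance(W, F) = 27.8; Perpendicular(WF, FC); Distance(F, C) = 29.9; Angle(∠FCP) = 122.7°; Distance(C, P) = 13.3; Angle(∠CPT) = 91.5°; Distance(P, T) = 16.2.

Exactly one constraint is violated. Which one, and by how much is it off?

Distance(P, T) = 16.2 — off by 7.40.

V = (0.00, 0.00) ✓; VG at -33.20° ✓; |VG| = 28.90 ✓; ∠VGD = 81.00° ✓; |GD| = 18.40 ✓; ∠GDW = 116.9° ✓; |DW| = 12.90 ✓; ∠(DW, WF) = 90.00° ✓; |WF| = 27.80 ✓; ∠(WF, FC) = 90.00° ✓; |FC| = 29.90 ✓; ∠FCP = 122.7° ✓; |CP| = 13.30 ✓; ∠CPT = 91.50° ✓; |PT| = 8.799 ✗.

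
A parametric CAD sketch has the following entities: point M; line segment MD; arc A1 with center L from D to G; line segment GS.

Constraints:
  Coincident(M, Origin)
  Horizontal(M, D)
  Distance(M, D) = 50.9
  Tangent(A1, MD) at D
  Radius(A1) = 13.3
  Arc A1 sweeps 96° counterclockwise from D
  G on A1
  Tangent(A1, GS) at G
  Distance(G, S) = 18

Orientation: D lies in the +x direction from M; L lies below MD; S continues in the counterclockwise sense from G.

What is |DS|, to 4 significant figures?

34.51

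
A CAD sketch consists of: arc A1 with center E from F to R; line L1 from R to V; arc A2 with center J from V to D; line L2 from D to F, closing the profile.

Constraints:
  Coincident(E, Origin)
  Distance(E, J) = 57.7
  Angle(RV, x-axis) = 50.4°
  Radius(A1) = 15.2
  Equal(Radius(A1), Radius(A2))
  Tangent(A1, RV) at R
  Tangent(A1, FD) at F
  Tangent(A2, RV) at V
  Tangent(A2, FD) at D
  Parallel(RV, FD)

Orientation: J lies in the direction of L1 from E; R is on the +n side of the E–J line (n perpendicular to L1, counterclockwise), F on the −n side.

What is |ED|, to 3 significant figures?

59.7

The slot axis is L1's direction at 50.4°, so u = (cos 50.4°, sin 50.4°) = (0.637, 0.771) and n = (−sin 50.4°, cos 50.4°) = (-0.771, 0.637). E is at the origin and J lies 57.7 along u from E, so J = 57.7·u = (36.8, 44.5). Tangency of A1 to both parallel lines with radius 15.2 puts R and F at E ± 15.2·n: R = (-11.7, 9.69), F = (11.7, -9.69). Equal radii place V and D the same way about J: V = J + 15.2·n = (25.1, 54.1), D = J − 15.2·n = (48.5, 34.8). Then |ED| = |D − E| = 59.7.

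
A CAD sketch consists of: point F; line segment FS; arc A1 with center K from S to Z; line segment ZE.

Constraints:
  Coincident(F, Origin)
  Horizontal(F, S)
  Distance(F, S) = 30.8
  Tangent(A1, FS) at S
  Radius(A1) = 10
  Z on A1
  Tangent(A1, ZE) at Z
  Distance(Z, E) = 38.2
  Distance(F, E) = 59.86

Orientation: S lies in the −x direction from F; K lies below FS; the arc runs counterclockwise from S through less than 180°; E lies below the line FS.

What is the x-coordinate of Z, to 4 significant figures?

-40.64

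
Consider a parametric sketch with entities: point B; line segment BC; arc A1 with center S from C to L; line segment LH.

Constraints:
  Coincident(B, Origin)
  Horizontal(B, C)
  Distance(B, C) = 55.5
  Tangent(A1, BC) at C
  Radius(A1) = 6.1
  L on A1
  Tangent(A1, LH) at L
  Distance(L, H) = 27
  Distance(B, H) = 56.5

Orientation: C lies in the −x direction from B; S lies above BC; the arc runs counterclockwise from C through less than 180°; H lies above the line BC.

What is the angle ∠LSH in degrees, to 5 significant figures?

77.269°

Checks: B.y = 0.00, C.y = 0.00 ✓; |SL| = 6.100 ✓; ∠(SL, LH) = 90.00° ✓; |LH| = 27.00 ✓; |BH| = 56.50 ✓.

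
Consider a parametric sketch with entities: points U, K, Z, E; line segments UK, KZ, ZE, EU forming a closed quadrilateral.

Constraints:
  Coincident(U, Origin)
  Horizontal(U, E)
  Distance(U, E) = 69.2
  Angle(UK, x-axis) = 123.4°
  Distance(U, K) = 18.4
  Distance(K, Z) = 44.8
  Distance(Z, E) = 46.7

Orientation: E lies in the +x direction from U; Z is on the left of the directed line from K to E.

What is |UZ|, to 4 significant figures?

43.57

U is at the origin; U and E share the same y with |UE| = 69.2 and E in +x, so E = (69.2, 0). UK runs at 123.4° with |UK| = 18.4, so K = (-10.13, 15.36). Z is determined by |KZ| = 44.8 and |ZE| = 46.7 together: it lies at the intersection of circle(K, 44.8) and circle(E, 46.7). With |KE| = 80.80, the foot of the radical line on KE is 39.33 from K and the perpendicular offset is √(44.8² − 39.33²) = 21.46. Taking the left-of-KE solution: Z = (32.56, 28.95).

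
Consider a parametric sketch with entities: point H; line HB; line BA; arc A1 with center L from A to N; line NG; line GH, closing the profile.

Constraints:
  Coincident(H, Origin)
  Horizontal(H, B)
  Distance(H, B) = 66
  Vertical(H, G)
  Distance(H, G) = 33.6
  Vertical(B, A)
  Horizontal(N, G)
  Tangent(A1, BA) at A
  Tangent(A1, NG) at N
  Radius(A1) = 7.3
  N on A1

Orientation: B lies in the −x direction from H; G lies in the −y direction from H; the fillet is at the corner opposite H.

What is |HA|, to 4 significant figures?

71.05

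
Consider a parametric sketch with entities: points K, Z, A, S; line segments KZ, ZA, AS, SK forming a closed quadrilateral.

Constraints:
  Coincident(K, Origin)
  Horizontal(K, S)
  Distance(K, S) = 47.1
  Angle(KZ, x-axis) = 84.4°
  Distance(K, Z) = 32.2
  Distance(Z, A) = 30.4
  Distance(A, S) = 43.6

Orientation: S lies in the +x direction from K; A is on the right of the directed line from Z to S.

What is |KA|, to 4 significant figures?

3.897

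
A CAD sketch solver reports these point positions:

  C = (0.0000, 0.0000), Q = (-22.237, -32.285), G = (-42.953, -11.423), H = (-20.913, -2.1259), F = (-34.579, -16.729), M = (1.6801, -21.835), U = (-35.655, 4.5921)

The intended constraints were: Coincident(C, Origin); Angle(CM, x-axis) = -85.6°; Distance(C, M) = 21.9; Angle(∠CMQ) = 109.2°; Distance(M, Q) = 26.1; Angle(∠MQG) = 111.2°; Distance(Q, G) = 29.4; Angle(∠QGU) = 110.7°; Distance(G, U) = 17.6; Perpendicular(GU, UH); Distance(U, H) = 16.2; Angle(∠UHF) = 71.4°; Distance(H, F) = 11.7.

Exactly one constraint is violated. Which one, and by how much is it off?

Distance(H, F) = 11.7 — off by 8.30.

C = (0.00, 0.00) ✓; CM at -85.60° ✓; |CM| = 21.90 ✓; ∠CMQ = 109.2° ✓; |MQ| = 26.10 ✓; ∠MQG = 111.2° ✓; |QG| = 29.40 ✓; ∠QGU = 110.7° ✓; |GU| = 17.60 ✓; ∠(GU, UH) = 90.00° ✓; |UH| = 16.20 ✓; ∠UHF = 71.40° ✓; |HF| = 20.00 ✗.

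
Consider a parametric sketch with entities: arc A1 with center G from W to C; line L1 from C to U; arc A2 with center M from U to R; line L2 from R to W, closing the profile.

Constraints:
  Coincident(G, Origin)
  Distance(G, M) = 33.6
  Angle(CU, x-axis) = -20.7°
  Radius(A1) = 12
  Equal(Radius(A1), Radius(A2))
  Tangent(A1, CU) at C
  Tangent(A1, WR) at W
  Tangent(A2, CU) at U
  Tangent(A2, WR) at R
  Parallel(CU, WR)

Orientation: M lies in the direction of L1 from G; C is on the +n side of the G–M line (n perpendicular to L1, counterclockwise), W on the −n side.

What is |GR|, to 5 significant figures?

35.679

Tangency of A1 to both parallel lines with radius 12.0 puts C and W at G ± 12.0·n: C = (4.2417, 11.225), W = (-4.2417, -11.225). Equal radii place U and R the same way about M: U = M + 12.0·n = (35.673, -0.65143), R = M − 12.0·n = (27.189, -23.102). Then |GR| = |R − G| = 35.679.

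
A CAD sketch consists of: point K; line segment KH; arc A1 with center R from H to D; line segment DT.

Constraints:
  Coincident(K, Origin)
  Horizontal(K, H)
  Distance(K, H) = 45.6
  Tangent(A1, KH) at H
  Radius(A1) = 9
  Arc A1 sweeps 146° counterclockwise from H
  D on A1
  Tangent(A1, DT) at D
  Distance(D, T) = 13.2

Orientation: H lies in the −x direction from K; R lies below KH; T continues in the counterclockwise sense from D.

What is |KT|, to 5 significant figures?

46.300

On A1, H sits at bearing 90° from R; a 146° counterclockwise sweep puts D at bearing 236°, so D = R + 9.0·(cos 236°, sin 236°) = (-50.633, -16.461). The tangent condition forces RD to be normal to DT, so DT runs along (−sin 236°, cos 236°); with |DT| = 13.2, T = (-39.689, -23.843). Then |KT| = |T − K| = 46.300.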